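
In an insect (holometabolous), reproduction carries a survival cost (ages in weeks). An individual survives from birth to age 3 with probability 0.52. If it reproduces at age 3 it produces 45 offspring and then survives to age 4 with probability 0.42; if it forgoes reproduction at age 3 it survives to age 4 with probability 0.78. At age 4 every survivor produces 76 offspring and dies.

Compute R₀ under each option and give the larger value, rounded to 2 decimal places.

40.00

breed at age 3: R₀ = 0.52 × (45 + 0.42 × 76) = 0.52 × 76.9200 = 39.9984
delay to age 4: R₀ = 0.52 × (0.78 × 76) = 0.52 × 59.2800 = 30.8256
Higher: breed at age 3 (39.9984).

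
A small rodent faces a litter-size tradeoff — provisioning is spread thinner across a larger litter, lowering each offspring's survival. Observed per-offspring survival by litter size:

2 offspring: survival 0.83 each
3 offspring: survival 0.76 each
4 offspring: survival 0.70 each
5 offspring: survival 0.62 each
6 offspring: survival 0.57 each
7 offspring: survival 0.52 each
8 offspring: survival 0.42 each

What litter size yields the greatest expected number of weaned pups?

7

Expected weaned pups = c × s(c):
  c=2: 2 × 0.83 = 1.660
  c=3: 3 × 0.76 = 2.280
  c=4: 4 × 0.70 = 2.800
  c=5: 5 × 0.62 = 3.100
  c=6: 6 × 0.57 = 3.420
  c=7: 7 × 0.52 = 3.640
  c=8: 8 × 0.42 = 3.360
Maximum at c = 7 (3.640 weaned pups).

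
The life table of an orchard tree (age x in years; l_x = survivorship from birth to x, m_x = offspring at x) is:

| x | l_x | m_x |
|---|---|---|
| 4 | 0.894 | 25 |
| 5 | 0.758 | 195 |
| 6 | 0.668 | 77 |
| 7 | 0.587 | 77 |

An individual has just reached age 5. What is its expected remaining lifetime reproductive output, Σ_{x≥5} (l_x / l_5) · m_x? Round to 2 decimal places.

322.49

l_5 = 0.758. Conditional survival from age 5 to x is l_x / l_5.
  x=5: (0.758/0.758) × 195 = 195.0000
  x=6: (0.668/0.758) × 77 = 67.8575
  x=7: (0.587/0.758) × 77 = 59.6293
Sum = 195.0000 + 67.8575 + 59.6293 = 322.4868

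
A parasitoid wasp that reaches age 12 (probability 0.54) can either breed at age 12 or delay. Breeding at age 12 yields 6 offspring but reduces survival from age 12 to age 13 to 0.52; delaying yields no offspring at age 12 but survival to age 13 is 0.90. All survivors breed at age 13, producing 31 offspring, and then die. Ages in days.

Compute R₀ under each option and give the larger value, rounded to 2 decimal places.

breed at age 12: R₀ = 0.54 × (6 + 0.52 × 31) = 0.54 × 22.1200 = 11.9448
delay to age 13: R₀ = 0.54 × (0.90 × 31) = 0.54 × 27.9000 = 15.0660
Higher: delay to age 13 (15.0660).

15.07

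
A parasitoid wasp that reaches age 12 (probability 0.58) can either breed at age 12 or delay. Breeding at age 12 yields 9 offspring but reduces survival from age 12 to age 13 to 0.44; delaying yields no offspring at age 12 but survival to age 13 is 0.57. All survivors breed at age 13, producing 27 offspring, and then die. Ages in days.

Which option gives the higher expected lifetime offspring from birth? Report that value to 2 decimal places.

12.11

breed at age 12: R₀ = 0.58 × (9 + 0.44 × 27) = 0.58 × 20.8800 = 12.1104
delay to age 13: R₀ = 0.58 × (0.57 × 27) = 0.58 × 15.3900 = 8.9262
Higher: breed at age 12 (12.1104).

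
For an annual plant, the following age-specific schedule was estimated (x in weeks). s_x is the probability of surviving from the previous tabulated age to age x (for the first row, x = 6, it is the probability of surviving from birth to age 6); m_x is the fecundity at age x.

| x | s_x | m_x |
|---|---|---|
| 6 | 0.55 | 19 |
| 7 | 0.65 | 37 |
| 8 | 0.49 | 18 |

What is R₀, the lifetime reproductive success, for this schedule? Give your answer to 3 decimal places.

Survivorship from birth: l_x = s_6·s_7·…·s_x.
  l_6 = 0.55000
  l_7 = 0.35750
  l_8 = 0.17518
R₀ = Σ l_x m_x:
  age 6: 0.55000 × 19 = 10.4500
  age 7: 0.35750 × 37 = 13.2275
  age 8: 0.17518 × 18 = 3.1532
R₀ = 10.4500 + 13.2275 + 3.1532 = 26.8307

26.831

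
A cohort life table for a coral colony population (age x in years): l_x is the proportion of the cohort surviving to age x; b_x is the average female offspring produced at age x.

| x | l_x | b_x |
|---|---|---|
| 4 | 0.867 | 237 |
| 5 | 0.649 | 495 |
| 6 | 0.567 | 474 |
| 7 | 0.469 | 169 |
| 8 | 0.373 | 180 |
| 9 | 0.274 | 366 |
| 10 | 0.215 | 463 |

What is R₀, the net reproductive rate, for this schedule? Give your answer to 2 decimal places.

R₀ = Σ l_x b_x:
  age 4: 0.867 × 237 = 205.4790
  age 5: 0.649 × 495 = 321.2550
  age 6: 0.567 × 474 = 268.7580
  age 7: 0.469 × 169 = 79.2610
  age 8: 0.373 × 180 = 67.1400
  age 9: 0.274 × 366 = 100.2840
  age 10: 0.215 × 463 = 99.5450
R₀ = 205.4790 + 321.2550 + 268.7580 + 79.2610 + 67.1400 + 100.2840 + 99.5450 = 1141.7220

1141.72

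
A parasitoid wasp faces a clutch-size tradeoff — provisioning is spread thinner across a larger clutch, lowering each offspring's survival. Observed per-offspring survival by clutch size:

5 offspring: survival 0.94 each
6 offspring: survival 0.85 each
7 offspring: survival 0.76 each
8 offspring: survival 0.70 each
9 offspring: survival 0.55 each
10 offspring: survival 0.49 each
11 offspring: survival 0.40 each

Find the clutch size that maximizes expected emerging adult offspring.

Expected emerging adult offspring = c × s(c):
  c=5: 5 × 0.94 = 4.700
  c=6: 6 × 0.85 = 5.100
  c=7: 7 × 0.76 = 5.320
  c=8: 8 × 0.70 = 5.600
  c=9: 9 × 0.55 = 4.950
  c=10: 10 × 0.49 = 4.900
  c=11: 11 × 0.40 = 4.400
Maximum at c = 8 (5.600 emerging adult offspring).

8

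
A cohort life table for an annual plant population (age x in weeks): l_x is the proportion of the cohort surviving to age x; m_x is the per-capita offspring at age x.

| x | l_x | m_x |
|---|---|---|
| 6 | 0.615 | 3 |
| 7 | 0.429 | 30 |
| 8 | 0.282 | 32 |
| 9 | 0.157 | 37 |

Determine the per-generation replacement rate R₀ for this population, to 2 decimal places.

R₀ = Σ l_x m_x:
  age 6: 0.615 × 3 = 1.8450
  age 7: 0.429 × 30 = 12.8700
  age 8: 0.282 × 32 = 9.0240
  age 9: 0.157 × 37 = 5.8090
R₀ = 1.8450 + 12.8700 + 9.0240 + 5.8090 = 29.5480

29.55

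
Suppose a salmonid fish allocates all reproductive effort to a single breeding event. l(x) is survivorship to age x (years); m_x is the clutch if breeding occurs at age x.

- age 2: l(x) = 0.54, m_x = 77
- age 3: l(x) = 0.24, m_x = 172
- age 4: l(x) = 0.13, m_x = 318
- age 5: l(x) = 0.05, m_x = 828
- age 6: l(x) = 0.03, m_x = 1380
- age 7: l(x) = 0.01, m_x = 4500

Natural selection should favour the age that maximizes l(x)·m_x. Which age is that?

Expected offspring if breeding at age x = l(x) × m_x:
  age 2: 0.54 × 77 = 41.580
  age 3: 0.24 × 172 = 41.280
  age 4: 0.13 × 318 = 41.340
  age 5: 0.05 × 828 = 41.400
  age 6: 0.03 × 1380 = 41.400
  age 7: 0.01 × 4500 = 45.000
Maximum at age 7 (45.000).

7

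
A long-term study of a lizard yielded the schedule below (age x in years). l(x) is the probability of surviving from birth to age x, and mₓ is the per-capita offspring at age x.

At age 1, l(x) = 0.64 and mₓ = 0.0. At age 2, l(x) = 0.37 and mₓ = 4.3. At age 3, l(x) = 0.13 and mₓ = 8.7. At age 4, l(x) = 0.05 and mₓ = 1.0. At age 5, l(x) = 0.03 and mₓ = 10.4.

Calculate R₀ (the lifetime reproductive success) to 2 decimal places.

3.08

R₀ = Σ l(x) mₓ:
  age 1: 0.64 × 0.0 = 0.0000
  age 2: 0.37 × 4.3 = 1.5910
  age 3: 0.13 × 8.7 = 1.1310
  age 4: 0.05 × 1.0 = 0.0500
  age 5: 0.03 × 10.4 = 0.3120
R₀ = 0.0000 + 1.5910 + 1.1310 + 0.0500 + 0.3120 = 3.0840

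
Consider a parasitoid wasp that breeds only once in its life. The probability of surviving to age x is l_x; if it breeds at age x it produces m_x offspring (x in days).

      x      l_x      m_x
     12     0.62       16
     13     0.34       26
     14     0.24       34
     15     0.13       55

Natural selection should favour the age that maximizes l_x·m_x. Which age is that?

Expected offspring if breeding at age x = l_x × m_x:
  age 12: 0.62 × 16 = 9.920
  age 13: 0.34 × 26 = 8.840
  age 14: 0.24 × 34 = 8.160
  age 15: 0.13 × 55 = 7.150
Maximum at age 12 (9.920).

12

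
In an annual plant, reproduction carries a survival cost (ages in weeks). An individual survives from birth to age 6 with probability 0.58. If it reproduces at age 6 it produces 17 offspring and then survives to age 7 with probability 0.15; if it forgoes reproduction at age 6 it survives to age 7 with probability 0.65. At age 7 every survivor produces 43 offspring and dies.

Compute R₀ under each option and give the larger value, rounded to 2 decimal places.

breed at age 6: R₀ = 0.58 × (17 + 0.15 × 43) = 0.58 × 23.4500 = 13.6010
delay to age 7: R₀ = 0.58 × (0.65 × 43) = 0.58 × 27.9500 = 16.2110
Higher: delay to age 7 (16.2110).

16.21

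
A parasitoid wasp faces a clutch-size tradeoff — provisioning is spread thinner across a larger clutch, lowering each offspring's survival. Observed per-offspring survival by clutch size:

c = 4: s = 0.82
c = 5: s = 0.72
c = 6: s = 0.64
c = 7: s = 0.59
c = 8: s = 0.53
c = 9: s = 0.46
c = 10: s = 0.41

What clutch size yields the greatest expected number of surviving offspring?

Expected surviving offspring = c × s(c):
  c=4: 4 × 0.82 = 3.280
  c=5: 5 × 0.72 = 3.600
  c=6: 6 × 0.64 = 3.840
  c=7: 7 × 0.59 = 4.130
  c=8: 8 × 0.53 = 4.240
  c=9: 9 × 0.46 = 4.140
  c=10: 10 × 0.41 = 4.100
Maximum at c = 8 (4.240 surviving offspring).

8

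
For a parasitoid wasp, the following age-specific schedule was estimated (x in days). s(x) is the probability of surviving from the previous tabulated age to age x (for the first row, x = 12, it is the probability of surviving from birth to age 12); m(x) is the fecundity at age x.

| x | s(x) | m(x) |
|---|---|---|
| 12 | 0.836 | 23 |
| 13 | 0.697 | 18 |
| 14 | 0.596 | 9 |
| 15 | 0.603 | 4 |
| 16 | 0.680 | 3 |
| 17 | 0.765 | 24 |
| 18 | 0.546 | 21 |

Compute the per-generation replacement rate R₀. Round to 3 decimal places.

37.970

Survivorship from birth: l_x = s_12·s_13·…·s_x.
  l_12 = 0.83600
  l_13 = 0.58269
  l_14 = 0.34728
  l_15 = 0.20941
  l_16 = 0.14240
  l_17 = 0.10894
  l_18 = 0.05948
R₀ = Σ l_x m(x):
  age 12: 0.83600 × 23 = 19.2280
  age 13: 0.58269 × 18 = 10.4884
  age 14: 0.34728 × 9 = 3.1255
  age 15: 0.20941 × 4 = 0.8376
  age 16: 0.14240 × 3 = 0.4272
  age 17: 0.10894 × 24 = 2.6146
  age 18: 0.05948 × 21 = 1.2491
R₀ = 19.2280 + 10.4884 + 3.1255 + 0.8376 + 0.4272 + 2.6146 + 1.2491 = 37.9704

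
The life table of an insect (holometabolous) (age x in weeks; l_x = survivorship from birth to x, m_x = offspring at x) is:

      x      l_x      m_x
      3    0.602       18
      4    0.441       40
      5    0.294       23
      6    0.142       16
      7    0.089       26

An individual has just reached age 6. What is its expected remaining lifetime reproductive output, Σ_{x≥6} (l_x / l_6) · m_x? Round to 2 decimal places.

l_6 = 0.142. Conditional survival from age 6 to x is l_x / l_6.
  x=6: (0.142/0.142) × 16 = 16.0000
  x=7: (0.089/0.142) × 26 = 16.2958
Sum = 16.0000 + 16.2958 = 32.2958

32.30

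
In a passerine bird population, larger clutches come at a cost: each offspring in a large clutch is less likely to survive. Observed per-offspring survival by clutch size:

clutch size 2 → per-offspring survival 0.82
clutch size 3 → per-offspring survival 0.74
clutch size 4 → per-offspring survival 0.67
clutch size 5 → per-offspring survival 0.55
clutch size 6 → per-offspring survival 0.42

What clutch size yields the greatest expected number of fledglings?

Expected fledglings = c × s(c):
  c=2: 2 × 0.82 = 1.640
  c=3: 3 × 0.74 = 2.220
  c=4: 4 × 0.67 = 2.680
  c=5: 5 × 0.55 = 2.750
  c=6: 6 × 0.42 = 2.520
Maximum at c = 5 (2.750 fledglings).

5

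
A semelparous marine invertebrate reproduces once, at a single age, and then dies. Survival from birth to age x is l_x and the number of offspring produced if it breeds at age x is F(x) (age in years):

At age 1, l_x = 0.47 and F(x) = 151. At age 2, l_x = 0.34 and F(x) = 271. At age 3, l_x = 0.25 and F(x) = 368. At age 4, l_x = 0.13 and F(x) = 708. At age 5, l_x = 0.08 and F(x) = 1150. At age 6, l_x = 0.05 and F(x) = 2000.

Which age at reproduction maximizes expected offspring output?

6

Expected offspring if breeding at age x = l_x × F(x):
  age 1: 0.47 × 151 = 70.970
  age 2: 0.34 × 271 = 92.140
  age 3: 0.25 × 368 = 92.000
  age 4: 0.13 × 708 = 92.040
  age 5: 0.08 × 1150 = 92.000
  age 6: 0.05 × 2000 = 100.000
Maximum at age 6 (100.000).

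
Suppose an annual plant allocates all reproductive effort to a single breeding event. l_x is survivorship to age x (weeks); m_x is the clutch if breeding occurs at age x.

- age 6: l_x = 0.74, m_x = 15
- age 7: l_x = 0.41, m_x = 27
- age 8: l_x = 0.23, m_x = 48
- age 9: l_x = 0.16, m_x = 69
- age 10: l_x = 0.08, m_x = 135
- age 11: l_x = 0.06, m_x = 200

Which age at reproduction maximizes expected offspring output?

11

Expected offspring if breeding at age x = l_x × m_x:
  age 6: 0.74 × 15 = 11.100
  age 7: 0.41 × 27 = 11.070
  age 8: 0.23 × 48 = 11.040
  age 9: 0.16 × 69 = 11.040
  age 10: 0.08 × 135 = 10.800
  age 11: 0.06 × 200 = 12.000
Maximum at age 11 (12.000).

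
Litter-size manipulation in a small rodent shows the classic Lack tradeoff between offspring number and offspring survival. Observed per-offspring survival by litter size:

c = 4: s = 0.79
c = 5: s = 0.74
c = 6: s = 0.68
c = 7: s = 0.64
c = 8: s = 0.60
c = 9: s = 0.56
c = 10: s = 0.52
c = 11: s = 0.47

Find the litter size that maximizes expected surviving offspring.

Expected surviving offspring = c × s(c):
  c=4: 4 × 0.79 = 3.160
  c=5: 5 × 0.74 = 3.700
  c=6: 6 × 0.68 = 4.080
  c=7: 7 × 0.64 = 4.480
  c=8: 8 × 0.60 = 4.800
  c=9: 9 × 0.56 = 5.040
  c=10: 10 × 0.52 = 5.200
  c=11: 11 × 0.47 = 5.170
Maximum at c = 10 (5.200 surviving offspring).

10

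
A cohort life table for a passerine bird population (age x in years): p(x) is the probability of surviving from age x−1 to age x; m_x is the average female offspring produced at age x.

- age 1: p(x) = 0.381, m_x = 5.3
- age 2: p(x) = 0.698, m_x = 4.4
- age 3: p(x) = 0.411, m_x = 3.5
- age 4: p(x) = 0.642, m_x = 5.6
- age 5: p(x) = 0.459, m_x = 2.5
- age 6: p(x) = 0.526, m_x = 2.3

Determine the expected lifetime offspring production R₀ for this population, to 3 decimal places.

4.084

Survivorship from birth: l_x = p_1·p_2·…·p_x.
  l_1 = 0.38100
  l_2 = 0.26594
  l_3 = 0.10930
  l_4 = 0.07017
  l_5 = 0.03221
  l_6 = 0.01694
R₀ = Σ l_x m_x:
  age 1: 0.38100 × 5.3 = 2.0193
  age 2: 0.26594 × 4.4 = 1.1701
  age 3: 0.10930 × 3.5 = 0.3826
  age 4: 0.07017 × 5.6 = 0.3930
  age 5: 0.03221 × 2.5 = 0.0805
  age 6: 0.01694 × 2.3 = 0.0390
R₀ = 2.0193 + 1.1701 + 0.3826 + 0.3930 + 0.0805 + 0.0390 = 4.0844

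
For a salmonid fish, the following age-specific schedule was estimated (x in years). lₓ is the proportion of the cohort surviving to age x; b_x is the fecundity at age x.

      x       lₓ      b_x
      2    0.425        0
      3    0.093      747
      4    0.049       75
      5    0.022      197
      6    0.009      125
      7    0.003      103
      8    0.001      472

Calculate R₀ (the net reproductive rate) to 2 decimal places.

R₀ = Σ lₓ b_x:
  age 2: 0.425 × 0 = 0.0000
  age 3: 0.093 × 747 = 69.4710
  age 4: 0.049 × 75 = 3.6750
  age 5: 0.022 × 197 = 4.3340
  age 6: 0.009 × 125 = 1.1250
  age 7: 0.003 × 103 = 0.3090
  age 8: 0.001 × 472 = 0.4720
R₀ = 0.0000 + 69.4710 + 3.6750 + 4.3340 + 1.1250 + 0.3090 + 0.4720 = 79.3860

79.39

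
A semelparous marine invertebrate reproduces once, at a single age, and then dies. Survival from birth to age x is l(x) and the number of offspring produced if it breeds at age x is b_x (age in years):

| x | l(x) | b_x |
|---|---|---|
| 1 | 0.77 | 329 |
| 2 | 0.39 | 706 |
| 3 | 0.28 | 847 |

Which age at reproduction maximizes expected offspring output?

2

Expected offspring if breeding at age x = l(x) × b_x:
  age 1: 0.77 × 329 = 253.330
  age 2: 0.39 × 706 = 275.340
  age 3: 0.28 × 847 = 237.160
Maximum at age 2 (275.340).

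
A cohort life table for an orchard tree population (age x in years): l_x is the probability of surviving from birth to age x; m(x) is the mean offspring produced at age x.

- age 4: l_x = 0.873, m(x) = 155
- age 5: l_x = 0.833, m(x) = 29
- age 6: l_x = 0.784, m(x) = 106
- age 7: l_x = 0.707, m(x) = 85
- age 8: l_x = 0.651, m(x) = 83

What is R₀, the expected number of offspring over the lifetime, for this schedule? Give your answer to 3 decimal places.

R₀ = Σ l_x m(x):
  age 4: 0.873 × 155 = 135.3150
  age 5: 0.833 × 29 = 24.1570
  age 6: 0.784 × 106 = 83.1040
  age 7: 0.707 × 85 = 60.0950
  age 8: 0.651 × 83 = 54.0330
R₀ = 135.3150 + 24.1570 + 83.1040 + 60.0950 + 54.0330 = 356.7040

356.704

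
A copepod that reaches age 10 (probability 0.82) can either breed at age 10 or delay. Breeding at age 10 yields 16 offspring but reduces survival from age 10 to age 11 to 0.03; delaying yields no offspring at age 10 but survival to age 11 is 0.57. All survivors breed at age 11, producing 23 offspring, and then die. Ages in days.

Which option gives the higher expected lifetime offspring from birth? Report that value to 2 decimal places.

13.69

breed at age 10: R₀ = 0.82 × (16 + 0.03 × 23) = 0.82 × 16.6900 = 13.6858
delay to age 11: R₀ = 0.82 × (0.57 × 23) = 0.82 × 13.1100 = 10.7502
Higher: breed at age 10 (13.6858).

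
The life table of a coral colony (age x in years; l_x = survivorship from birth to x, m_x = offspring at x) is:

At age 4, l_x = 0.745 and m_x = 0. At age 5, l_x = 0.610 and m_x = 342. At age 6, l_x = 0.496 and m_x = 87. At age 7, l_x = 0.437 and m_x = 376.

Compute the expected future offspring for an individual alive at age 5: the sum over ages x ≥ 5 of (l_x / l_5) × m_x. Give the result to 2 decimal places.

l_5 = 0.610. Conditional survival from age 5 to x is l_x / l_5.
  x=5: (0.610/0.610) × 342 = 342.0000
  x=6: (0.496/0.610) × 87 = 70.7410
  x=7: (0.437/0.610) × 376 = 269.3639
Sum = 342.0000 + 70.7410 + 269.3639 = 682.1049

682.10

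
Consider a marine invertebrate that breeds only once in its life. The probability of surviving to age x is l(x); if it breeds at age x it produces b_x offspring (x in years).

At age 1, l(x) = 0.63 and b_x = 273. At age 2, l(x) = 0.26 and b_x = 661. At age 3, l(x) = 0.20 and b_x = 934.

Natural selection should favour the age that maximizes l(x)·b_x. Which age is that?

Expected offspring if breeding at age x = l(x) × b_x:
  age 1: 0.63 × 273 = 171.990
  age 2: 0.26 × 661 = 171.860
  age 3: 0.20 × 934 = 186.800
Maximum at age 3 (186.800).

3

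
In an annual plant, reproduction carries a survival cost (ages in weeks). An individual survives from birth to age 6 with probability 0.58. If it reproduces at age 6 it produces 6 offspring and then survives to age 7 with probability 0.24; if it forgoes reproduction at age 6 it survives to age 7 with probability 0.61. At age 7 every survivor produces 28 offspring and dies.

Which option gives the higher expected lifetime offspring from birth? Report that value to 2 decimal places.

breed at age 6: R₀ = 0.58 × (6 + 0.24 × 28) = 0.58 × 12.7200 = 7.3776
delay to age 7: R₀ = 0.58 × (0.61 × 28) = 0.58 × 17.0800 = 9.9064
Higher: delay to age 7 (9.9064).

9.91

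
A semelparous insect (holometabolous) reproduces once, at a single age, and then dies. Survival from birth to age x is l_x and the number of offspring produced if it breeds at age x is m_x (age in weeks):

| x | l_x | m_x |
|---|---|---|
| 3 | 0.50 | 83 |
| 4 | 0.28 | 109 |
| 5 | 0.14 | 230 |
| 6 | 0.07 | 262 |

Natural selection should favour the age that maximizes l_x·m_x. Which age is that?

3

Expected offspring if breeding at age x = l_x × m_x:
  age 3: 0.50 × 83 = 41.500
  age 4: 0.28 × 109 = 30.520
  age 5: 0.14 × 230 = 32.200
  age 6: 0.07 × 262 = 18.340
Maximum at age 3 (41.500).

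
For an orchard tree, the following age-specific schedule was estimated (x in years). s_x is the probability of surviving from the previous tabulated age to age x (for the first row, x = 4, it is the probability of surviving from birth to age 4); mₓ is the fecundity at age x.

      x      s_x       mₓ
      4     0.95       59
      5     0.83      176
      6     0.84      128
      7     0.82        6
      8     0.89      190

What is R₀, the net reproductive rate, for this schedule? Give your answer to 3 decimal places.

Survivorship from birth: l_x = s_4·s_5·…·s_x.
  l_4 = 0.95000
  l_5 = 0.78850
  l_6 = 0.66234
  l_7 = 0.54312
  l_8 = 0.48338
R₀ = Σ l_x mₓ:
  age 4: 0.95000 × 59 = 56.0500
  age 5: 0.78850 × 176 = 138.7760
  age 6: 0.66234 × 128 = 84.7795
  age 7: 0.54312 × 6 = 3.2587
  age 8: 0.48338 × 190 = 91.8422
R₀ = 56.0500 + 138.7760 + 84.7795 + 3.2587 + 91.8422 = 374.7064

374.706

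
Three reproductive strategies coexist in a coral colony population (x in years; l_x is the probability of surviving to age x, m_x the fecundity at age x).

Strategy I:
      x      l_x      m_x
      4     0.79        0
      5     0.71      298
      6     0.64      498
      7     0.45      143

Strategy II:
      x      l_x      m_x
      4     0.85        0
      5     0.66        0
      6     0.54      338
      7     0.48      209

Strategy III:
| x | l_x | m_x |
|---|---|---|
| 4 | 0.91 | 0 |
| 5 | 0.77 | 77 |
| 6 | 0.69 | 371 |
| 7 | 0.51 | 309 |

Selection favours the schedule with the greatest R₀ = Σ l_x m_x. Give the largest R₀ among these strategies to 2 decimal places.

594.65

Strategy I: R₀ = 0.79×0 + 0.71×298 + 0.64×498 + 0.45×143 = 594.6500
Strategy II: R₀ = 0.85×0 + 0.66×0 + 0.54×338 + 0.48×209 = 282.8400
Strategy III: R₀ = 0.91×0 + 0.77×77 + 0.69×371 + 0.51×309 = 472.8700
Highest R₀: strategy I with 594.6500.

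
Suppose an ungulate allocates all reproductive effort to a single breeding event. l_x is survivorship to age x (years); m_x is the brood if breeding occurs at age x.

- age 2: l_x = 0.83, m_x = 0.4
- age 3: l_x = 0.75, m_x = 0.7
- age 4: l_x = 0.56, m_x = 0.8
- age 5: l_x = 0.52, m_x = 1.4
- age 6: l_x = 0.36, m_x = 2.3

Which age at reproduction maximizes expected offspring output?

Expected offspring if breeding at age x = l_x × m_x:
  age 2: 0.83 × 0.4 = 0.332
  age 3: 0.75 × 0.7 = 0.525
  age 4: 0.56 × 0.8 = 0.448
  age 5: 0.52 × 1.4 = 0.728
  age 6: 0.36 × 2.3 = 0.828
Maximum at age 6 (0.828).

6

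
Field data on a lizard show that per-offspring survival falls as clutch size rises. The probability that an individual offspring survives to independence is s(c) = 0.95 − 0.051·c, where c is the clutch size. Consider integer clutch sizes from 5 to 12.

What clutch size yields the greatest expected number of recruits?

Expected recruits = c × s(c):
  c=5: 5 × 0.695 = 3.475
  c=6: 6 × 0.644 = 3.864
  c=7: 7 × 0.593 = 4.151
  c=8: 8 × 0.542 = 4.336
  c=9: 9 × 0.491 = 4.419
  c=10: 10 × 0.440 = 4.400
  c=11: 11 × 0.389 = 4.279
  c=12: 12 × 0.338 = 4.056
Maximum at c = 9 (4.419 recruits).

9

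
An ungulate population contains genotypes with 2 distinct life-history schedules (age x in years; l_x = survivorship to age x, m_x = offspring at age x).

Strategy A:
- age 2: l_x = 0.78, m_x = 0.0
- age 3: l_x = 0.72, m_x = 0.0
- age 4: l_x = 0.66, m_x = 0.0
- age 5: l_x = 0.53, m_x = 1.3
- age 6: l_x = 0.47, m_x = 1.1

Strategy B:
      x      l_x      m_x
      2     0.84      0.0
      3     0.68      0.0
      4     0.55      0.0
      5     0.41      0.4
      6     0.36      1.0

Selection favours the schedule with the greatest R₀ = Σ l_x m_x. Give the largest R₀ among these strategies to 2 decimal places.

1.21

Strategy A: R₀ = 0.78×0.0 + 0.72×0.0 + 0.66×0.0 + 0.53×1.3 + 0.47×1.1 = 1.2060
Strategy B: R₀ = 0.84×0.0 + 0.68×0.0 + 0.55×0.0 + 0.41×0.4 + 0.36×1.0 = 0.5240
Highest R₀: strategy A with 1.2060.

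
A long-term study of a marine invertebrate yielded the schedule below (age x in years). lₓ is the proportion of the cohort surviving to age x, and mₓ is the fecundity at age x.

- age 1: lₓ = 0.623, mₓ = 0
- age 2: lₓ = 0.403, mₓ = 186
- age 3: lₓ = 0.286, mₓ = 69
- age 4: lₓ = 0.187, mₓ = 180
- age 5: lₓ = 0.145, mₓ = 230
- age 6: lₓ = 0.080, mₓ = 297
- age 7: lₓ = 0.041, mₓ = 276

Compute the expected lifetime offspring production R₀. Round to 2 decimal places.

196.78

R₀ = Σ lₓ mₓ:
  age 1: 0.623 × 0 = 0.0000
  age 2: 0.403 × 186 = 74.9580
  age 3: 0.286 × 69 = 19.7340
  age 4: 0.187 × 180 = 33.6600
  age 5: 0.145 × 230 = 33.3500
  age 6: 0.080 × 297 = 23.7600
  age 7: 0.041 × 276 = 11.3160
R₀ = 0.0000 + 74.9580 + 19.7340 + 33.6600 + 33.3500 + 23.7600 + 11.3160 = 196.7780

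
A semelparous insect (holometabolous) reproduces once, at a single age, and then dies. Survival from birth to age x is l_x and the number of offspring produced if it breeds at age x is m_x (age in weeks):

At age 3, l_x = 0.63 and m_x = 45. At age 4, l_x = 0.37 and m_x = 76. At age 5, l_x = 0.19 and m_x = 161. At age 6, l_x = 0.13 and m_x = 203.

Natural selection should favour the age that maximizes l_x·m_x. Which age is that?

Expected offspring if breeding at age x = l_x × m_x:
  age 3: 0.63 × 45 = 28.350
  age 4: 0.37 × 76 = 28.120
  age 5: 0.19 × 161 = 30.590
  age 6: 0.13 × 203 = 26.390
Maximum at age 5 (30.590).

5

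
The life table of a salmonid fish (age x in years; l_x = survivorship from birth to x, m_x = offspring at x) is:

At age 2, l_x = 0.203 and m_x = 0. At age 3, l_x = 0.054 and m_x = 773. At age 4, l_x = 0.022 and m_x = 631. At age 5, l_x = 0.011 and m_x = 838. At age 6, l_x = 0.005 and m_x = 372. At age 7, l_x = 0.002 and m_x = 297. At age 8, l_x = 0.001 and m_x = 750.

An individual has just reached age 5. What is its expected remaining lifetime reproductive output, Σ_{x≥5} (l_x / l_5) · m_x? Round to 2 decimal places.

l_5 = 0.011. Conditional survival from age 5 to x is l_x / l_5.
  x=5: (0.011/0.011) × 838 = 838.0000
  x=6: (0.005/0.011) × 372 = 169.0909
  x=7: (0.002/0.011) × 297 = 54.0000
  x=8: (0.001/0.011) × 750 = 68.1818
Sum = 838.0000 + 169.0909 + 54.0000 + 68.1818 = 1129.2727

1129.27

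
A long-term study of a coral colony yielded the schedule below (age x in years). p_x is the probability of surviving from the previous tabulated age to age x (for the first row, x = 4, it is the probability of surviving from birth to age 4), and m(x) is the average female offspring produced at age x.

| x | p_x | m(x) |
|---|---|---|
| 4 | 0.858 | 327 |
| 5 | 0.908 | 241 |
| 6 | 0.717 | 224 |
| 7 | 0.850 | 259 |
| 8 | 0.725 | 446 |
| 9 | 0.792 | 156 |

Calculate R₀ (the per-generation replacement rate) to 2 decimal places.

Survivorship from birth: l_x = p_4·p_5·…·p_x.
  l_4 = 0.85800
  l_5 = 0.77906
  l_6 = 0.55859
  l_7 = 0.47480
  l_8 = 0.34423
  l_9 = 0.27263
R₀ = Σ l_x m(x):
  age 4: 0.85800 × 327 = 280.5660
  age 5: 0.77906 × 241 = 187.7535
  age 6: 0.55859 × 224 = 125.1242
  age 7: 0.47480 × 259 = 122.9732
  age 8: 0.34423 × 446 = 153.5266
  age 9: 0.27263 × 156 = 42.5303
R₀ = 280.5660 + 187.7535 + 125.1242 + 122.9732 + 153.5266 + 42.5303 = 912.4737

912.47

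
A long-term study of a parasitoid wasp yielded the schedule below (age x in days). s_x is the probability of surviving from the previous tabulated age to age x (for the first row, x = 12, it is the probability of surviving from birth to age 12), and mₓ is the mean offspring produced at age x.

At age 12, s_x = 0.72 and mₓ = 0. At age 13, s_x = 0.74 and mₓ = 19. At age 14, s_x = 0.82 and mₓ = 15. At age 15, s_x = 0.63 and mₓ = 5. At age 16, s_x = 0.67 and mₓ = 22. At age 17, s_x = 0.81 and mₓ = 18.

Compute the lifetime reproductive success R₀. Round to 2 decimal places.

24.80

Survivorship from birth: l_x = s_12·s_13·…·s_x.
  l_12 = 0.72000
  l_13 = 0.53280
  l_14 = 0.43690
  l_15 = 0.27524
  l_16 = 0.18441
  l_17 = 0.14938
R₀ = Σ l_x mₓ:
  age 12: 0.72000 × 0 = 0.0000
  age 13: 0.53280 × 19 = 10.1232
  age 14: 0.43690 × 15 = 6.5535
  age 15: 0.27524 × 5 = 1.3762
  age 16: 0.18441 × 22 = 4.0570
  age 17: 0.14938 × 18 = 2.6888
R₀ = 0.0000 + 10.1232 + 6.5535 + 1.3762 + 4.0570 + 2.6888 = 24.7988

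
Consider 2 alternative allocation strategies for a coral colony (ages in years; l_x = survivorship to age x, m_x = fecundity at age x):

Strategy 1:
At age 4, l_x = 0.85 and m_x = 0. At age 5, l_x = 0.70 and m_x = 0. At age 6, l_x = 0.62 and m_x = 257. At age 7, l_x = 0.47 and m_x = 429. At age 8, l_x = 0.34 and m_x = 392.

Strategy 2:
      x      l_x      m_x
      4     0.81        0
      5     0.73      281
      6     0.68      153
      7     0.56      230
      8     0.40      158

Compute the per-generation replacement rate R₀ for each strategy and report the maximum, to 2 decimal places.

Strategy 1: R₀ = 0.85×0 + 0.70×0 + 0.62×257 + 0.47×429 + 0.34×392 = 494.2500
Strategy 2: R₀ = 0.81×0 + 0.73×281 + 0.68×153 + 0.56×230 + 0.40×158 = 501.1700
Highest R₀: strategy 2 with 501.1700.

501.17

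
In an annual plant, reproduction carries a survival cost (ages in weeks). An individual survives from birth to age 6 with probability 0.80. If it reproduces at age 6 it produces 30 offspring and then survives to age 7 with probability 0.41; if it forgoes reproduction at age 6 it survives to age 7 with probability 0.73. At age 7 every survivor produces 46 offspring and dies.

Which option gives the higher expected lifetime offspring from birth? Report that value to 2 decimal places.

breed at age 6: R₀ = 0.80 × (30 + 0.41 × 46) = 0.80 × 48.8600 = 39.0880
delay to age 7: R₀ = 0.80 × (0.73 × 46) = 0.80 × 33.5800 = 26.8640
Higher: breed at age 6 (39.0880).

39.09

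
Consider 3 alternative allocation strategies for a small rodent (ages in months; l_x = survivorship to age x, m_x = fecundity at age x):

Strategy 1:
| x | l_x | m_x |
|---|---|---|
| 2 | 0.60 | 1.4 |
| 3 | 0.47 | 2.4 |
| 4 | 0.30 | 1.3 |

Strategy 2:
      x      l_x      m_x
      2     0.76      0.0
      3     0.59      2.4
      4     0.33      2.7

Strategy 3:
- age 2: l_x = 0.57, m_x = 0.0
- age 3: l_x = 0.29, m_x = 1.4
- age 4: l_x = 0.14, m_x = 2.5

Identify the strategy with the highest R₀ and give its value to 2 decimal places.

Strategy 1: R₀ = 0.60×1.4 + 0.47×2.4 + 0.30×1.3 = 2.3580
Strategy 2: R₀ = 0.76×0.0 + 0.59×2.4 + 0.33×2.7 = 2.3070
Strategy 3: R₀ = 0.57×0.0 + 0.29×1.4 + 0.14×2.5 = 0.7560
Highest R₀: strategy 1 with 2.3580.

2.36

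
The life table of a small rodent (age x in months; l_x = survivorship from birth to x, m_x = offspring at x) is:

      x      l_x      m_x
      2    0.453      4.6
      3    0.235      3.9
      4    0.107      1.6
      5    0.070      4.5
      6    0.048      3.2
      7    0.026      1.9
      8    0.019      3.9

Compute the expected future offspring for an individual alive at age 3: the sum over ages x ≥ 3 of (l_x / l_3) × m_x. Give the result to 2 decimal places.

7.15

l_3 = 0.235. Conditional survival from age 3 to x is l_x / l_3.
  x=3: (0.235/0.235) × 3.9 = 3.9000
  x=4: (0.107/0.235) × 1.6 = 0.7285
  x=5: (0.070/0.235) × 4.5 = 1.3404
  x=6: (0.048/0.235) × 3.2 = 0.6536
  x=7: (0.026/0.235) × 1.9 = 0.2102
  x=8: (0.019/0.235) × 3.9 = 0.3153
Sum = 3.9000 + 0.7285 + 1.3404 + 0.6536 + 0.2102 + 0.3153 = 7.1481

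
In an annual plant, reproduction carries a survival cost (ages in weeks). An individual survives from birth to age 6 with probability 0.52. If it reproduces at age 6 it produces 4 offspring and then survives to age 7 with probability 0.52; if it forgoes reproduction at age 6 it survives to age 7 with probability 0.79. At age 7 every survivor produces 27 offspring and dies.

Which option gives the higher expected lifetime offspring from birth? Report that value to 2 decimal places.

breed at age 6: R₀ = 0.52 × (4 + 0.52 × 27) = 0.52 × 18.0400 = 9.3808
delay to age 7: R₀ = 0.52 × (0.79 × 27) = 0.52 × 21.3300 = 11.0916
Higher: delay to age 7 (11.0916).

11.09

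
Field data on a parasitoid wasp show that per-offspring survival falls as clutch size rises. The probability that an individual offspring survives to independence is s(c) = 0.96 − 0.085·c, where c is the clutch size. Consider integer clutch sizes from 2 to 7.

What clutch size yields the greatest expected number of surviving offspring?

6

Expected surviving offspring = c × s(c):
  c=2: 2 × 0.790 = 1.580
  c=3: 3 × 0.705 = 2.115
  c=4: 4 × 0.620 = 2.480
  c=5: 5 × 0.535 = 2.675
  c=6: 6 × 0.450 = 2.700
  c=7: 7 × 0.365 = 2.555
Maximum at c = 6 (2.700 surviving offspring).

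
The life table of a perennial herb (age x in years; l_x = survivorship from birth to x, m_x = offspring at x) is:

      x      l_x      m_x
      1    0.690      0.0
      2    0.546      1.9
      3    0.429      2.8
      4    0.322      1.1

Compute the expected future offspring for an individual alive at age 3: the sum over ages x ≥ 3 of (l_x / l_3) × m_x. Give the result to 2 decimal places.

l_3 = 0.429. Conditional survival from age 3 to x is l_x / l_3.
  x=3: (0.429/0.429) × 2.8 = 2.8000
  x=4: (0.322/0.429) × 1.1 = 0.8256
Sum = 2.8000 + 0.8256 = 3.6256

3.63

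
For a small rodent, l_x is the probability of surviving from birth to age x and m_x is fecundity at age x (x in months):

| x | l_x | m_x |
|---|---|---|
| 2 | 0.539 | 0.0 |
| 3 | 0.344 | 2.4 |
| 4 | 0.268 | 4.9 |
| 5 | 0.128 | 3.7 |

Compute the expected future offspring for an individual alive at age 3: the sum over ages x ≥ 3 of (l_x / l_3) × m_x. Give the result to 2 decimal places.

7.59

l_3 = 0.344. Conditional survival from age 3 to x is l_x / l_3.
  x=3: (0.344/0.344) × 2.4 = 2.4000
  x=4: (0.268/0.344) × 4.9 = 3.8174
  x=5: (0.128/0.344) × 3.7 = 1.3767
Sum = 2.4000 + 3.8174 + 1.3767 = 7.5942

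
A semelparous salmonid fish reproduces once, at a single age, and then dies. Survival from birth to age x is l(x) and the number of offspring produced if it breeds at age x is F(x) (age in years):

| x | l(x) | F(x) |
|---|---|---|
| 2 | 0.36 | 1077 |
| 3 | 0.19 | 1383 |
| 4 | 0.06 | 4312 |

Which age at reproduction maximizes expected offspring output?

Expected offspring if breeding at age x = l(x) × F(x):
  age 2: 0.36 × 1077 = 387.720
  age 3: 0.19 × 1383 = 262.770
  age 4: 0.06 × 4312 = 258.720
Maximum at age 2 (387.720).

2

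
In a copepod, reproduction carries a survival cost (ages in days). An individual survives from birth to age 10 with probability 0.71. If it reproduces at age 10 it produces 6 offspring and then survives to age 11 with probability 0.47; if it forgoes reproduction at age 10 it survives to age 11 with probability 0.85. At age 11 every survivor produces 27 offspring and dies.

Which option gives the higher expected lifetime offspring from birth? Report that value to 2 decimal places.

16.29

breed at age 10: R₀ = 0.71 × (6 + 0.47 × 27) = 0.71 × 18.6900 = 13.2699
delay to age 11: R₀ = 0.71 × (0.85 × 27) = 0.71 × 22.9500 = 16.2945
Higher: delay to age 11 (16.2945).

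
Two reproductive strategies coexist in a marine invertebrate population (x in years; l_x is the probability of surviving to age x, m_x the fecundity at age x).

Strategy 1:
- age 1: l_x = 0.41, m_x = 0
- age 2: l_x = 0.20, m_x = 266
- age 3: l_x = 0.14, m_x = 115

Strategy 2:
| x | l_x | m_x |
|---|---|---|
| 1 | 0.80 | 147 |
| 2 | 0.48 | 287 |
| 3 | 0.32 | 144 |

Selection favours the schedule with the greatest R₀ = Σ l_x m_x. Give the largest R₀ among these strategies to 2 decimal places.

301.44

Strategy 1: R₀ = 0.41×0 + 0.20×266 + 0.14×115 = 69.3000
Strategy 2: R₀ = 0.80×147 + 0.48×287 + 0.32×144 = 301.4400
Highest R₀: strategy 2 with 301.4400.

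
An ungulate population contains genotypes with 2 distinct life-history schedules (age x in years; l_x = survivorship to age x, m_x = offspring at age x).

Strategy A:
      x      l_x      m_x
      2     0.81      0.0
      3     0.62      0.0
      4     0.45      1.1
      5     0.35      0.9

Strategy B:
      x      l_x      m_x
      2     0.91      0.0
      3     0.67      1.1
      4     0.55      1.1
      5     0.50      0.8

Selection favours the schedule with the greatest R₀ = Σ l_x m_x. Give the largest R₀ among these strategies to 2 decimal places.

Strategy A: R₀ = 0.81×0.0 + 0.62×0.0 + 0.45×1.1 + 0.35×0.9 = 0.8100
Strategy B: R₀ = 0.91×0.0 + 0.67×1.1 + 0.55×1.1 + 0.50×0.8 = 1.7420
Highest R₀: strategy B with 1.7420.

1.74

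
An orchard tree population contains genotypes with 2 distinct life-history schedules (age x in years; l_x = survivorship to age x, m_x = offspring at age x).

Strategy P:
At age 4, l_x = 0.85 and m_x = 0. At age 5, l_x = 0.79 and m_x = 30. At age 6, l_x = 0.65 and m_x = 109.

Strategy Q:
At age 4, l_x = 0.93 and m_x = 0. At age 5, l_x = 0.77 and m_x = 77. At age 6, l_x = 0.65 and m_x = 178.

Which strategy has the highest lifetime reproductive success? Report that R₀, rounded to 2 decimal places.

Strategy P: R₀ = 0.85×0 + 0.79×30 + 0.65×109 = 94.5500
Strategy Q: R₀ = 0.93×0 + 0.77×77 + 0.65×178 = 174.9900
Highest R₀: strategy Q with 174.9900.

174.99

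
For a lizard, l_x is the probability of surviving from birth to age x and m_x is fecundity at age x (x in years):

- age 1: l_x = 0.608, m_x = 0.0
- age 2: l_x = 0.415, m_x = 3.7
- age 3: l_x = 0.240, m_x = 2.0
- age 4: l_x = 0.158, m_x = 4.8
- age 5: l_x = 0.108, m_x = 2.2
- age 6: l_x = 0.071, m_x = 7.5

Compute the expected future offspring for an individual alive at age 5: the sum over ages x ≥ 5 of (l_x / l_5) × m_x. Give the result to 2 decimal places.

l_5 = 0.108. Conditional survival from age 5 to x is l_x / l_5.
  x=5: (0.108/0.108) × 2.2 = 2.2000
  x=6: (0.071/0.108) × 7.5 = 4.9306
Sum = 2.2000 + 4.9306 = 7.1306

7.13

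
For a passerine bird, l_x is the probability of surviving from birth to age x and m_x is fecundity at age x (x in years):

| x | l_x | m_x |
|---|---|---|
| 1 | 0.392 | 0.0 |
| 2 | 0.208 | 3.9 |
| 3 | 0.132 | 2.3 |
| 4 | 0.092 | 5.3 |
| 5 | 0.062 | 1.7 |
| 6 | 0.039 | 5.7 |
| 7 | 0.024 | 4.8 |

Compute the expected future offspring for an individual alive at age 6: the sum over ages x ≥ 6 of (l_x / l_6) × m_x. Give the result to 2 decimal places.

8.65

l_6 = 0.039. Conditional survival from age 6 to x is l_x / l_6.
  x=6: (0.039/0.039) × 5.7 = 5.7000
  x=7: (0.024/0.039) × 4.8 = 2.9538
Sum = 5.7000 + 2.9538 = 8.6538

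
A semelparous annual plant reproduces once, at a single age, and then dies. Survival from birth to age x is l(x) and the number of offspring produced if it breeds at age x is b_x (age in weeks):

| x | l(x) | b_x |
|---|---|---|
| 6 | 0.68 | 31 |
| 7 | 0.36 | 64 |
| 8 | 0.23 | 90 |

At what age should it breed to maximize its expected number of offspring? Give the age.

7

Expected offspring if breeding at age x = l(x) × b_x:
  age 6: 0.68 × 31 = 21.080
  age 7: 0.36 × 64 = 23.040
  age 8: 0.23 × 90 = 20.700
Maximum at age 7 (23.040).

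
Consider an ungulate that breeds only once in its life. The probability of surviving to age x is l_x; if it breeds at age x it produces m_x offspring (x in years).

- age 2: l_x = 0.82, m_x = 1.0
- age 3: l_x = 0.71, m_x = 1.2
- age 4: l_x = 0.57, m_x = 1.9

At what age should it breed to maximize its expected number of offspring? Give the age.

4

Expected offspring if breeding at age x = l_x × m_x:
  age 2: 0.82 × 1.0 = 0.820
  age 3: 0.71 × 1.2 = 0.852
  age 4: 0.57 × 1.9 = 1.083
Maximum at age 4 (1.083).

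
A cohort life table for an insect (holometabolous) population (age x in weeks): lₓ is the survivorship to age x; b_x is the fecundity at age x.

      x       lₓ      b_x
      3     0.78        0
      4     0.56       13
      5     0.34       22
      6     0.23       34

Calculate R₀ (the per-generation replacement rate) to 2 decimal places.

22.58

R₀ = Σ lₓ b_x:
  age 3: 0.78 × 0 = 0.0000
  age 4: 0.56 × 13 = 7.2800
  age 5: 0.34 × 22 = 7.4800
  age 6: 0.23 × 34 = 7.8200
R₀ = 0.0000 + 7.2800 + 7.4800 + 7.8200 = 22.5800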